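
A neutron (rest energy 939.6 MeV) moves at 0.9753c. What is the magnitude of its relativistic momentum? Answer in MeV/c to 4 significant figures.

p ≈ 4149 MeV/c

γ = 1/√(1 − 0.9753²) = 4.52726
p = γβm₀c = 4.52726 × 0.9753 × 939.6 MeV/c = 4149 MeV/c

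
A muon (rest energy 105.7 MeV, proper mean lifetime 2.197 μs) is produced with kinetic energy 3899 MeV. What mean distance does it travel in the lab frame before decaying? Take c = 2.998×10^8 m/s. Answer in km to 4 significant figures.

d ≈ 24.95 km

γ = 1 + K/(m₀c²) = 1 + 3899/105.7 = 37.8874
β = √(1 − 1/γ²) = 0.999652
Dilated lifetime: γτ₀ = 37.8874 × 2.197 μs = 83.2387 μs
d = βc·γτ₀ = 0.999652 × (2.998×10^8 m/s) × 8.32387×10^-5 s = 24.95 km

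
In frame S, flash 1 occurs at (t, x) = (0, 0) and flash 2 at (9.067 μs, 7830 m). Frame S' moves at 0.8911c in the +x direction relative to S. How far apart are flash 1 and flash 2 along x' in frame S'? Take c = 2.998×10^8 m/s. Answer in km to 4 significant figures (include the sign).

γ = 1/√(1 − 0.8911²) = 2.20358
Δx' = γ(Δx − vΔt) = 2.20358 × (7830 m − 0.8911×(2.998×10^8 m/s)×9.067×10^-6 s)
= 2.20358 × (5407.73 m) = 11.92 km

Δx' ≈ 11.92 km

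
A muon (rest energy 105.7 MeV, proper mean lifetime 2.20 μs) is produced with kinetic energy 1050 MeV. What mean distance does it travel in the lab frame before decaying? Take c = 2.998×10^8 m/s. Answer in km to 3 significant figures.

γ = 1 + K/(m₀c²) = 1 + 1050/105.7 = 10.934
β = √(1 − 1/γ²) = 0.99581
Dilated lifetime: γτ₀ = 10.934 × 2.20 μs = 24.054 μs
d = βc·γτ₀ = 0.99581 × (2.998×10^8 m/s) × 2.4054×10^-5 s = 7.18 km

d ≈ 7.18 km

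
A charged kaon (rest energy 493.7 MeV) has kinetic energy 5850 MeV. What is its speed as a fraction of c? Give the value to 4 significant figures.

β ≈ 0.9970

γ = 1 + K/(m₀c²) = 1 + 5850/493.7 = 12.8493
β = √(1 − 1/γ²) = 0.9970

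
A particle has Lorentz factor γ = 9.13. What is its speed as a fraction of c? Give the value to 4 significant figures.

β ≈ 0.9940

β = √(1 − 1/γ²) = √(1 − 1/9.13²) = √(0.988003) = 0.9940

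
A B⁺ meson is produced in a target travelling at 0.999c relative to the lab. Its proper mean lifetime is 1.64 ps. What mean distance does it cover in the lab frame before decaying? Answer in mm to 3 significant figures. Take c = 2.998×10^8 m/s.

d ≈ 11.0 mm

γ = 1/√(1 − 0.999²) = 22.366
Dilated lifetime: Δt = γτ₀ = 22.366 × 1.64 ps = 36.681 ps
d = vΔt = 0.999c × 36.681 ps = 2.9950×10^8 m/s × 3.6681×10^-11 s = 11.0 mm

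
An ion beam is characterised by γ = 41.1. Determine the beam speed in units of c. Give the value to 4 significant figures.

β = √(1 − 1/γ²) = √(1 − 1/41.1²) = √(0.999408) = 0.9997

β ≈ 0.9997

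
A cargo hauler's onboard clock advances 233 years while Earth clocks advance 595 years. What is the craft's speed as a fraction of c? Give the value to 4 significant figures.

γ = Δt/τ₀ = 595/233 = 2.55365
β = √(1 − 1/γ²) = √(1 − 1/2.55365²) = 0.9201

β ≈ 0.9201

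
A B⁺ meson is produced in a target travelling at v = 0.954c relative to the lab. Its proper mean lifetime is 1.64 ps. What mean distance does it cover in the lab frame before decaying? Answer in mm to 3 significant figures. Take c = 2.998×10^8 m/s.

d ≈ 1.56 mm

γ = 1/√(1 − 0.954²) = 3.3355
Dilated lifetime: Δt = γτ₀ = 3.3355 × 1.64 ps = 5.4702 ps
d = vΔt = 0.954c × 5.4702 ps = 2.8601×10^8 m/s × 5.4702×10^-12 s = 1.56 mm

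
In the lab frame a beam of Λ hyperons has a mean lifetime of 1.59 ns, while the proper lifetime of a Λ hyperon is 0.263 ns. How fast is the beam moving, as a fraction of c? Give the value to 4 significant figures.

β ≈ 0.9862

γ = Δt/τ₀ = 1.59/0.263 = 6.04563
β = √(1 − 1/γ²) = √(1 − 1/6.04563²) = 0.9862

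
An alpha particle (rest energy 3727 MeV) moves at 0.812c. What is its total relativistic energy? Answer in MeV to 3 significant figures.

E ≈ 6390 MeV

γ = 1/√(1 − 0.812²) = 1.7133
E = γm₀c² = 1.7133 × 3727 MeV = 6390 MeV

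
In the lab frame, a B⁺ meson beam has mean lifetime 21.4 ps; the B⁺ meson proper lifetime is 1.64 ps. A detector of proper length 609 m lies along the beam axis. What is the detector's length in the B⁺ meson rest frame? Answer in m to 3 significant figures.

Time dilation ⇒ γ = Δt/τ₀ = 21.4/1.64 = 13.049
Length contraction: L = L₀/γ = 609/13.049 = 46.7 m

L ≈ 46.7 m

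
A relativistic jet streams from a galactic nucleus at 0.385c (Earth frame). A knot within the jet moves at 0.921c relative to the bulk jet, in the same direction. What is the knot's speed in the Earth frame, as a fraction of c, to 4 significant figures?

u ≈ 0.9641c

Relativistic velocity addition: u = (u' + v)/(1 + u'v/c²)
= (0.921 + 0.385)/(1 + 0.921×0.385) = 1.306/1.35459 = 0.9641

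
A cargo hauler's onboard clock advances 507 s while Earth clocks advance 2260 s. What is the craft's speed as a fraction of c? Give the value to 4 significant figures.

β ≈ 0.9745

γ = Δt/τ₀ = 2260/507 = 4.45759
β = √(1 − 1/γ²) = √(1 − 1/4.45759²) = 0.9745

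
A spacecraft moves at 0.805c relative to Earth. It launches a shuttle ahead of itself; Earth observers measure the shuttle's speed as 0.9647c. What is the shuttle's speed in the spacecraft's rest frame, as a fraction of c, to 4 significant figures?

Inverse velocity addition: u' = (u − v)/(1 − uv/c²)
= (0.9647 − 0.805)/(1 − 0.9647×0.805) = 0.1597/0.223416 = 0.7148

u' ≈ 0.7148c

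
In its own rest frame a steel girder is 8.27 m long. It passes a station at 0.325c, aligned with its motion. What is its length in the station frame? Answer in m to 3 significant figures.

γ = 1/√(1 − 0.325²) = 1.0574
Length contraction: L = L₀/γ = 8.27/1.0574 = 7.82 m

L ≈ 7.82 m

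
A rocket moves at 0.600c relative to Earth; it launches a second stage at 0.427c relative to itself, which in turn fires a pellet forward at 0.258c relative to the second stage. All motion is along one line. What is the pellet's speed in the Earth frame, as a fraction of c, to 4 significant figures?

u ≈ 0.8882c

Compose boost 2: (0.427 + 0.600)/(1 + 0.427×0.600) = 1.027/1.25620 = 0.817545
Compose boost 3: (0.258 + 0.817545)/(1 + 0.258×0.817545) = 1.07554/1.21093 = 0.8882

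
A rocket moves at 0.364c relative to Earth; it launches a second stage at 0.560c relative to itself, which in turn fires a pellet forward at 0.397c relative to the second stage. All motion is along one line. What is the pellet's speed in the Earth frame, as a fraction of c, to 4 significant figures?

Compose boost 2: (0.560 + 0.364)/(1 + 0.560×0.364) = 0.9240/1.20384 = 0.767544
Compose boost 3: (0.397 + 0.767544)/(1 + 0.397×0.767544) = 1.16454/1.30471 = 0.8926

u ≈ 0.8926c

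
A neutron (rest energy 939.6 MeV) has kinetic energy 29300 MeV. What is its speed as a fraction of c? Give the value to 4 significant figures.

β ≈ 0.9995

γ = 1 + K/(m₀c²) = 1 + 29300/939.6 = 32.1835
β = √(1 − 1/γ²) = 0.9995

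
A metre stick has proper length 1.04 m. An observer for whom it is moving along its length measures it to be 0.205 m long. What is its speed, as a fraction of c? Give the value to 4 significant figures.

γ = L₀/L = 1.04/0.205 = 5.07317
β = √(1 − 1/γ²) = 0.9804

β ≈ 0.9804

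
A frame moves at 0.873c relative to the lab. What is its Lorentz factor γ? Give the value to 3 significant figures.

γ ≈ 2.05

γ = 1/√(1 − β²) = 1/√(1 − 0.873²) = 1/√(0.23787) = 2.05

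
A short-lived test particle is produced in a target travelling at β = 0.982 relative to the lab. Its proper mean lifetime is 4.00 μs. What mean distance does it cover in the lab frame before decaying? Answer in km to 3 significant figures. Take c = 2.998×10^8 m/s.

d ≈ 6.23 km

γ = 1/√(1 − 0.982²) = 5.2943
Dilated lifetime: Δt = γτ₀ = 5.2943 × 4.00 μs = 21.177 μs
d = vΔt = 0.982c × 21.177 μs = 2.9440×10^8 m/s × 2.1177×10^-5 s = 6.23 km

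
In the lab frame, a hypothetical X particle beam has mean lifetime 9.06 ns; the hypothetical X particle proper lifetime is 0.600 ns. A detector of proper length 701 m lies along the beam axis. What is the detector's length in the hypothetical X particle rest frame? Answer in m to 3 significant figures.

Time dilation ⇒ γ = Δt/τ₀ = 9.06/0.600 = 15.100
Length contraction: L = L₀/γ = 701/15.100 = 46.4 m

L ≈ 46.4 m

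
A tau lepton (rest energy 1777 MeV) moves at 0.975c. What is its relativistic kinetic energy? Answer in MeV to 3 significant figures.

K ≈ 6220 MeV

γ = 1/√(1 − 0.975²) = 4.5004
K = (γ − 1)m₀c² = (4.5004 − 1) × 1777 MeV = 3.5004 × 1777 MeV = 6220 MeV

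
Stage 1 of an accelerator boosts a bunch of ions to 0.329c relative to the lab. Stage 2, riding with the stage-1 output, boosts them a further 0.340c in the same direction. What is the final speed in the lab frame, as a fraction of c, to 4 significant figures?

Compose boost 2: (0.340 + 0.329)/(1 + 0.340×0.329) = 0.6690/1.11186 = 0.6017

u ≈ 0.6017c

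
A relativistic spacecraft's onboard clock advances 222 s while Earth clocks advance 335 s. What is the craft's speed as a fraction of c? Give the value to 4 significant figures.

β ≈ 0.7489

γ = Δt/τ₀ = 335/222 = 1.50901
β = √(1 − 1/γ²) = √(1 − 1/1.50901²) = 0.7489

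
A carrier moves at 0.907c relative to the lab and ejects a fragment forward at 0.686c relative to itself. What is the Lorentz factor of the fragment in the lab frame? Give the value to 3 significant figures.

γ ≈ 5.29

u_lab = (0.686 + 0.907)/(1 + 0.686×0.907) = 1.593/1.62220 = 0.981999
γ = 1/√(1 − 0.981999²) = 5.29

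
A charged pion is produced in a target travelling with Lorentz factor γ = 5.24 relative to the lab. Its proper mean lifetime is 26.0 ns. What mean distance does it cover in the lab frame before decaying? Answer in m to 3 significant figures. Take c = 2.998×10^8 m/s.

β = √(1 − 1/γ²) = √(1 − 1/5.24²) = 0.98162
Dilated lifetime: Δt = γτ₀ = 5.24 × 26.0 ns = 136.24 ns
d = vΔt = 0.98162c × 136.24 ns = 2.9429×10^8 m/s × 1.3624×10^-7 s = 40.1 m

d ≈ 40.1 m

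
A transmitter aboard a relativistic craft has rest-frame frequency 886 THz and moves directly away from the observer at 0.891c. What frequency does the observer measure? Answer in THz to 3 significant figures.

Relativistic Doppler: f_obs = f_src √((1−β)/(1+β))
= 886 × √(0.10900/1.8910) = 886 × 0.24009 = 213 THz

f_obs ≈ 213 THz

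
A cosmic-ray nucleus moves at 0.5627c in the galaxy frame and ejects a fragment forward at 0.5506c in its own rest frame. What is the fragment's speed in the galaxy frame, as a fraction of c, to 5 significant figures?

Compose boost 2: (0.5506 + 0.5627)/(1 + 0.5506×0.5627) = 1.1133/1.309823 = 0.84996

u ≈ 0.84996c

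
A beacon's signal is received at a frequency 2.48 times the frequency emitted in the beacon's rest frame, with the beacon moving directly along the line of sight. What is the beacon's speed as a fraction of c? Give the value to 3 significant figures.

f_obs/f_src = √((1+β)/(1−β)) = 2.48  ⇒  (1+β)/(1−β) = 6.1504
β = |1 − D²|/(1 + D²) = |1 − 6.1504|/(1 + 6.1504) = 0.720

β ≈ 0.720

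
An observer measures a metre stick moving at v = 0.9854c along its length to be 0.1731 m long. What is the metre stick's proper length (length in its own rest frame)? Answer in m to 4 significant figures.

L₀ ≈ 1.017 m

γ = 1/√(1 − 0.9854²) = 5.87354
L₀ = γL = 5.87354 × 0.1731 = 1.017 m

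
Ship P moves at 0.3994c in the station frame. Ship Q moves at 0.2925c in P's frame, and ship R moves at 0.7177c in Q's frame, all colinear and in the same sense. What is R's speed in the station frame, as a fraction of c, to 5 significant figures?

u ≈ 0.92565c

Compose boost 2: (0.2925 + 0.3994)/(1 + 0.2925×0.3994) = 0.69190/1.116824 = 0.6195244
Compose boost 3: (0.7177 + 0.6195244)/(1 + 0.7177×0.6195244) = 1.337224/1.444633 = 0.92565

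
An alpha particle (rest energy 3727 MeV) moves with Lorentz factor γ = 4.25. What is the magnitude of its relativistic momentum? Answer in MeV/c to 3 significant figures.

β = √(1 − 1/γ²) = √(1 − 1/4.25²) = 0.97192
p = γβm₀c = 4.25 × 0.97192 × 3727 MeV/c = 15400 MeV/c

p ≈ 15400 MeV/c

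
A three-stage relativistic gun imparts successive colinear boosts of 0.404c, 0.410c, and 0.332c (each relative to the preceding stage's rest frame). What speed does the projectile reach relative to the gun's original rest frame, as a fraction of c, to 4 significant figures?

Compose boost 2: (0.410 + 0.404)/(1 + 0.410×0.404) = 0.8140/1.16564 = 0.698329
Compose boost 3: (0.332 + 0.698329)/(1 + 0.332×0.698329) = 1.03033/1.23185 = 0.8364

u ≈ 0.8364c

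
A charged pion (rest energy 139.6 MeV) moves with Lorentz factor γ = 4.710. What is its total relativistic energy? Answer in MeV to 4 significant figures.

E ≈ 657.5 MeV

γ = 4.710 (given)
E = γm₀c² = 4.710 × 139.6 MeV = 657.5 MeV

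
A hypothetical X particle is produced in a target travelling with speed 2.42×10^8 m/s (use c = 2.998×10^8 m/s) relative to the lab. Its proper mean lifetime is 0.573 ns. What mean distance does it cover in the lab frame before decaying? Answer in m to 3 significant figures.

β = v/c = 2.42×10^8 / 2.998×10^8 = 0.80720
γ = 1/√(1 − 0.80720²) = 1.6941
Dilated lifetime: Δt = γτ₀ = 1.6941 × 0.573 ns = 0.97074 ns
d = vΔt = 0.80720c × 0.97074 ns = 2.4200×10^8 m/s × 9.7074×10^-10 s = 0.235 m

d ≈ 0.235 m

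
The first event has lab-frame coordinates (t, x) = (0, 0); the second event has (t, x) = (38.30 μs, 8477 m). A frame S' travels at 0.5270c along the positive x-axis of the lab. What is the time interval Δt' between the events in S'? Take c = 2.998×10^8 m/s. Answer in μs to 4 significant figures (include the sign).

γ = 1/√(1 − 0.5270²) = 1.17666
Δt' = γ(Δt − vΔx/c²) = 1.17666 × (38.30 μs − 0.5270×8477 m / (2.998×10^8 m/s))
= 1.17666 × (23.3988 μs) = 27.53 μs

Δt' ≈ 27.53 μs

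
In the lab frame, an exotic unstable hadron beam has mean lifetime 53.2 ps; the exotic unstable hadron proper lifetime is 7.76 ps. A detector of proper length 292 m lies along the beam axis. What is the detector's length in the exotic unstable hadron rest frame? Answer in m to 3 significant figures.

L ≈ 42.6 m

Time dilation ⇒ γ = Δt/τ₀ = 53.2/7.76 = 6.8557
Length contraction: L = L₀/γ = 292/6.8557 = 42.6 m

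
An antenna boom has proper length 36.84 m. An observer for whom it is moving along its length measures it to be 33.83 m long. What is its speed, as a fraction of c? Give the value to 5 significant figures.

β ≈ 0.39590

γ = L₀/L = 36.84/33.83 = 1.088974
β = √(1 − 1/γ²) = 0.39590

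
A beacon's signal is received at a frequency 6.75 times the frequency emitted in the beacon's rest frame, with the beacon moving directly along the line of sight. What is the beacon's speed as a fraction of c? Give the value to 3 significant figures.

f_obs/f_src = √((1+β)/(1−β)) = 6.75  ⇒  (1+β)/(1−β) = 45.562
β = |1 − D²|/(1 + D²) = |1 − 45.562|/(1 + 45.562) = 0.957

β ≈ 0.957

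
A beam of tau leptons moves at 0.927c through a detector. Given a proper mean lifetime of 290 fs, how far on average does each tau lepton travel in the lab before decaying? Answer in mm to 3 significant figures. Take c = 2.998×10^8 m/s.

d ≈ 0.215 mm

γ = 1/√(1 − 0.927²) = 2.6662
Dilated lifetime: Δt = γτ₀ = 2.6662 × 290 fs = 773.21 fs
d = vΔt = 0.927c × 773.21 fs = 2.7791×10^8 m/s × 7.7321×10^-13 s = 0.215 mm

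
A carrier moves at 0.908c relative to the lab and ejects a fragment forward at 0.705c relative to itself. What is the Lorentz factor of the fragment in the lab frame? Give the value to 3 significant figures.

γ ≈ 5.52

u_lab = (0.705 + 0.908)/(1 + 0.705×0.908) = 1.613/1.64014 = 0.983453
γ = 1/√(1 − 0.983453²) = 5.52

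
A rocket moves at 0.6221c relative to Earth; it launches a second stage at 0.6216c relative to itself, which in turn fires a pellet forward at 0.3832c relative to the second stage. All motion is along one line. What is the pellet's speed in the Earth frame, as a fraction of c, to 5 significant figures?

Compose boost 2: (0.6216 + 0.6221)/(1 + 0.6216×0.6221) = 1.2437/1.386697 = 0.8968792
Compose boost 3: (0.3832 + 0.8968792)/(1 + 0.3832×0.8968792) = 1.280079/1.343684 = 0.95266

u ≈ 0.95266c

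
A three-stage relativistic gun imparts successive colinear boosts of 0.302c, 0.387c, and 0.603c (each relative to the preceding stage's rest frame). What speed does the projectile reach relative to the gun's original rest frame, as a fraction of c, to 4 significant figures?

u ≈ 0.8891c

Compose boost 2: (0.387 + 0.302)/(1 + 0.387×0.302) = 0.6890/1.11687 = 0.616900
Compose boost 3: (0.603 + 0.616900)/(1 + 0.603×0.616900) = 1.21990/1.37199 = 0.8891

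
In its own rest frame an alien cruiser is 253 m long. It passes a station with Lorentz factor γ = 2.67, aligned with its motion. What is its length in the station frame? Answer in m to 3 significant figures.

L ≈ 94.8 m

γ = 2.67 (given)
Length contraction: L = L₀/γ = 253/2.67 = 94.8 m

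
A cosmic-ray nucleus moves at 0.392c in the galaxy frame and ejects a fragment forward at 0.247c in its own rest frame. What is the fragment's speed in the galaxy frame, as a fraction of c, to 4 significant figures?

Compose boost 2: (0.247 + 0.392)/(1 + 0.247×0.392) = 0.6390/1.09682 = 0.5826

u ≈ 0.5826c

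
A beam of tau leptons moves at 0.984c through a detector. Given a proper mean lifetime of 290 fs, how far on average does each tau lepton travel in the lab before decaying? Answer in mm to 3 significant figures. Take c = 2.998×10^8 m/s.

d ≈ 0.480 mm

γ = 1/√(1 − 0.984²) = 5.6127
Dilated lifetime: Δt = γτ₀ = 5.6127 × 290 fs = 1627.7 fs
d = vΔt = 0.984c × 1627.7 fs = 2.9500×10^8 m/s × 1.6277×10^-12 s = 0.480 mm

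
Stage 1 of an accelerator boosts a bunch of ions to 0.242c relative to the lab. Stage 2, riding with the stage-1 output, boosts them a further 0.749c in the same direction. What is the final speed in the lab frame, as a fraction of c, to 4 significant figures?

Compose boost 2: (0.749 + 0.242)/(1 + 0.749×0.242) = 0.9910/1.18126 = 0.8389

u ≈ 0.8389c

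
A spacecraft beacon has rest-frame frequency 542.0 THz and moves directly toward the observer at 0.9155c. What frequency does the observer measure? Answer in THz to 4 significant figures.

f_obs ≈ 2581 THz

Relativistic Doppler: f_obs = f_src √((1+β)/(1−β))
= 542.0 × √(1.91550/0.0845000) = 542.0 × 4.76116 = 2581 THz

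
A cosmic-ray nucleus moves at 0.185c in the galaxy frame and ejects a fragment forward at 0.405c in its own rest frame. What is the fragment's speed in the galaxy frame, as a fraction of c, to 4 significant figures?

Compose boost 2: (0.405 + 0.185)/(1 + 0.405×0.185) = 0.5900/1.07492 = 0.5489

u ≈ 0.5489c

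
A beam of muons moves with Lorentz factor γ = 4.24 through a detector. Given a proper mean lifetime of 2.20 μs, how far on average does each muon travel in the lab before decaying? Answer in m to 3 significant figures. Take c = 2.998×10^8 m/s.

β = √(1 − 1/γ²) = √(1 − 1/4.24²) = 0.97179
Dilated lifetime: Δt = γτ₀ = 4.24 × 2.20 μs = 9.3280 μs
d = vΔt = 0.97179c × 9.3280 μs = 2.9134×10^8 m/s × 9.3280×10^-6 s = 2720 m

d ≈ 2720 m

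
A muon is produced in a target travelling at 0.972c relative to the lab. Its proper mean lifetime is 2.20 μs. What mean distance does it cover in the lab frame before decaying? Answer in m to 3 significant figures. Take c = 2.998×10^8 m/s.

d ≈ 2730 m

γ = 1/√(1 − 0.972²) = 4.2557
Dilated lifetime: Δt = γτ₀ = 4.2557 × 2.20 μs = 9.3625 μs
d = vΔt = 0.972c × 9.3625 μs = 2.9141×10^8 m/s × 9.3625×10^-6 s = 2730 m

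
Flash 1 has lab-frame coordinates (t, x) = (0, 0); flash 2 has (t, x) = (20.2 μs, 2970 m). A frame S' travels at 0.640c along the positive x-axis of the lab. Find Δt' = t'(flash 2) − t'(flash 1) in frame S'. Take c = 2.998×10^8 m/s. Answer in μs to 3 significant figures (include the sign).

γ = 1/√(1 − 0.640²) = 1.3014
Δt' = γ(Δt − vΔx/c²) = 1.3014 × (20.2 μs − 0.640×2970 m / (2.998×10^8 m/s))
= 1.3014 × (13.860 μs) = 18.0 μs

Δt' ≈ 18.0 μs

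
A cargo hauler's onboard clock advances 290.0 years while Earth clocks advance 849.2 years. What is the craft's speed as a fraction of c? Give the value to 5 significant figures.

γ = Δt/τ₀ = 849.2/290.0 = 2.928276
β = √(1 − 1/γ²) = √(1 − 1/2.928276²) = 0.93988

β ≈ 0.93988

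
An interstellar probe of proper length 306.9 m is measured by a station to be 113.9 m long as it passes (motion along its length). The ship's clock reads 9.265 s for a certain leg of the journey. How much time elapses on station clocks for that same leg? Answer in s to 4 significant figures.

Length contraction ⇒ γ = L₀/L = 306.9/113.9 = 2.69447
Time dilation: Δt = γτ₀ = 2.69447 × 9.265 s = 24.96 s

Δt ≈ 24.96 s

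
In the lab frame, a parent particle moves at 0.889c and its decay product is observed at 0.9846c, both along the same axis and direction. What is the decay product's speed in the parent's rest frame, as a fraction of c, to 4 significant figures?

u' ≈ 0.7667c

Inverse velocity addition: u' = (u − v)/(1 − uv/c²)
= (0.9846 − 0.889)/(1 − 0.9846×0.889) = 0.09560/0.124691 = 0.7667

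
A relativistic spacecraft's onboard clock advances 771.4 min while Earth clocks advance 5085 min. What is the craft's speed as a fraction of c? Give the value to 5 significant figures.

β ≈ 0.98843

γ = Δt/τ₀ = 5085/771.4 = 6.591911
β = √(1 − 1/γ²) = √(1 − 1/6.591911²) = 0.98843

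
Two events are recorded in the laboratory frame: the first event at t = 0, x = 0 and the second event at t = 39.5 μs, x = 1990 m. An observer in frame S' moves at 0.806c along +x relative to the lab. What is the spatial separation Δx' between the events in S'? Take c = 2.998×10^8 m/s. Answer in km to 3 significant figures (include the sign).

Δx' ≈ -12.8 km

γ = 1/√(1 − 0.806²) = 1.6894
Δx' = γ(Δx − vΔt) = 1.6894 × (1990 m − 0.806×(2.998×10^8 m/s)×39.5×10^-6 s)
= 1.6894 × (-7554.7 m) = -12.8 km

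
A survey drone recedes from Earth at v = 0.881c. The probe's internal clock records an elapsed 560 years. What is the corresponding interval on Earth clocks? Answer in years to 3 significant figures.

γ = 1/√(1 − 0.881²) = 2.1136
Time dilation: Δt = γτ₀ = 2.1136 × 560 years = 1180 years

Δt ≈ 1180 years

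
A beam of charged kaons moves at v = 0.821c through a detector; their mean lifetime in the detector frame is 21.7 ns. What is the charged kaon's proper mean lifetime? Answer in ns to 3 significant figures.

γ = 1/√(1 − 0.821²) = 1.7515
Proper time: τ₀ = Δt/γ = 21.7/1.7515 = 12.4 ns

τ₀ ≈ 12.4 ns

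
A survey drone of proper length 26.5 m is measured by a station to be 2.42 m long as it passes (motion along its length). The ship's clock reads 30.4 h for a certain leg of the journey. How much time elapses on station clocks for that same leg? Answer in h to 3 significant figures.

Δt ≈ 333 h

Length contraction ⇒ γ = L₀/L = 26.5/2.42 = 10.950
Time dilation: Δt = γτ₀ = 10.950 × 30.4 h = 333 h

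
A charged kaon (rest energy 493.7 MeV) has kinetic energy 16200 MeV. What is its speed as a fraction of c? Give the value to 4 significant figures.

β ≈ 0.9996

γ = 1 + K/(m₀c²) = 1 + 16200/493.7 = 33.8134
β = √(1 − 1/γ²) = 0.9996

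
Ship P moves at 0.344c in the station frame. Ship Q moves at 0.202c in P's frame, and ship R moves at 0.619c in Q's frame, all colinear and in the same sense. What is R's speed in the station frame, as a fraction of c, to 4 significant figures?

Compose boost 2: (0.202 + 0.344)/(1 + 0.202×0.344) = 0.5460/1.06949 = 0.510525
Compose boost 3: (0.619 + 0.510525)/(1 + 0.619×0.510525) = 1.12952/1.31601 = 0.8583

u ≈ 0.8583c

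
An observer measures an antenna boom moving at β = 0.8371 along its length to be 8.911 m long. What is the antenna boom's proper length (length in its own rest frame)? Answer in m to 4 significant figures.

γ = 1/√(1 − 0.8371²) = 1.82799
L₀ = γL = 1.82799 × 8.911 = 16.29 m

L₀ ≈ 16.29 m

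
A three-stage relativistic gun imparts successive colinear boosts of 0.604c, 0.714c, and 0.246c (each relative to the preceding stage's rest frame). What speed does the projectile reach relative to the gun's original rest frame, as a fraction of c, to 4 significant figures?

u ≈ 0.9514c

Compose boost 2: (0.714 + 0.604)/(1 + 0.714×0.604) = 1.318/1.43126 = 0.920870
Compose boost 3: (0.246 + 0.920870)/(1 + 0.246×0.920870) = 1.16687/1.22653 = 0.9514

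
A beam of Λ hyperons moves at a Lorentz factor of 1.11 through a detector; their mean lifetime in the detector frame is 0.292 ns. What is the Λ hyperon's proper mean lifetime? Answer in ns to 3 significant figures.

γ = 1.11 (given)
Proper time: τ₀ = Δt/γ = 0.292/1.11 = 0.263 ns

τ₀ ≈ 0.263 ns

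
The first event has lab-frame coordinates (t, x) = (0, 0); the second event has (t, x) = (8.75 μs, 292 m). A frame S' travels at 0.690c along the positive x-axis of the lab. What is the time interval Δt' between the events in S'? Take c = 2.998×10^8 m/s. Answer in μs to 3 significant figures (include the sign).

γ = 1/√(1 − 0.690²) = 1.3816
Δt' = γ(Δt − vΔx/c²) = 1.3816 × (8.75 μs − 0.690×292 m / (2.998×10^8 m/s))
= 1.3816 × (8.0780 μs) = 11.2 μs

Δt' ≈ 11.2 μs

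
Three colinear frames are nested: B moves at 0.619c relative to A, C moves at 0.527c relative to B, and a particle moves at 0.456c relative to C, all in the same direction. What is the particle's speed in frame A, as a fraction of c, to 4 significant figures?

u ≈ 0.9470c

Compose boost 2: (0.527 + 0.619)/(1 + 0.527×0.619) = 1.146/1.32621 = 0.864115
Compose boost 3: (0.456 + 0.864115)/(1 + 0.456×0.864115) = 1.32011/1.39404 = 0.9470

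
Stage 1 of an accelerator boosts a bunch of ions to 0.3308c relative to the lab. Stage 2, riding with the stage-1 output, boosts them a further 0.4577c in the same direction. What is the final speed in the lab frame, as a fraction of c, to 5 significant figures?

u ≈ 0.68481c

Compose boost 2: (0.4577 + 0.3308)/(1 + 0.4577×0.3308) = 0.78850/1.151407 = 0.68481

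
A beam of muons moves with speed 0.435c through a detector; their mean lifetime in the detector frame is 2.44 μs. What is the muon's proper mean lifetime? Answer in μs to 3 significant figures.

τ₀ ≈ 2.20 μs

γ = 1/√(1 − 0.435²) = 1.1106
Proper time: τ₀ = Δt/γ = 2.44/1.1106 = 2.20 μs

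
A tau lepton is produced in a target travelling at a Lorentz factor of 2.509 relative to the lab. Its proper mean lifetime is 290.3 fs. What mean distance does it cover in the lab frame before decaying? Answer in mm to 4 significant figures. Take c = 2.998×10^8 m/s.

β = √(1 − 1/γ²) = √(1 − 1/2.509²) = 0.917140
Dilated lifetime: Δt = γτ₀ = 2.509 × 290.3 fs = 728.363 fs
d = vΔt = 0.917140c × 728.363 fs = 2.74959×10^8 m/s × 7.28363×10^-13 s = 0.2003 mm

d ≈ 0.2003 mm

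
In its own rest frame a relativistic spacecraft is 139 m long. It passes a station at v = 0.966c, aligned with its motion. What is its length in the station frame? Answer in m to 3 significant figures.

γ = 1/√(1 − 0.966²) = 3.8678
Length contraction: L = L₀/γ = 139/3.8678 = 35.9 m

L ≈ 35.9 m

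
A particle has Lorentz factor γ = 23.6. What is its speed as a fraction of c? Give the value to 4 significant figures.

β ≈ 0.9991

β = √(1 − 1/γ²) = √(1 − 1/23.6²) = √(0.998205) = 0.9991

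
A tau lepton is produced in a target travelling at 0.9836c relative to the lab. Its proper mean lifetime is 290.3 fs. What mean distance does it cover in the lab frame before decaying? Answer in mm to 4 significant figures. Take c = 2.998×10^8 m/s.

γ = 1/√(1 − 0.9836²) = 5.54435
Dilated lifetime: Δt = γτ₀ = 5.54435 × 290.3 fs = 1609.53 fs
d = vΔt = 0.9836c × 1609.53 fs = 2.94883×10^8 m/s × 1.60953×10^-12 s = 0.4746 mm

d ≈ 0.4746 mm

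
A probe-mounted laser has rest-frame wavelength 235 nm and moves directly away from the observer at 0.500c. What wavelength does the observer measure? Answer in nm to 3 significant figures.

λ_obs ≈ 407 nm

Relativistic Doppler: λ_obs = λ_src √((1+β)/(1−β))
= 235 × √(1.5000/0.50000) = 235 × 1.7321 = 407 nm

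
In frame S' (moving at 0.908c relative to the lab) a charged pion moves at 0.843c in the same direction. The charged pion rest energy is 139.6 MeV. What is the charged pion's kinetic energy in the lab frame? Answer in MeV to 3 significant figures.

u_lab = (0.843 + 0.908)/(1 + 0.843×0.908) = 0.991818
γ = 1/√(1 − 0.991818²) = 7.8335
K = (γ − 1)m₀c² = (7.8335 − 1) × 139.6 = 6.8335 × 139.6 = 954 MeV

K ≈ 954 MeV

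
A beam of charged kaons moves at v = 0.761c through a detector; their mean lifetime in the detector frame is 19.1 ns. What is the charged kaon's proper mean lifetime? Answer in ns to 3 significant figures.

τ₀ ≈ 12.4 ns

γ = 1/√(1 − 0.761²) = 1.5414
Proper time: τ₀ = Δt/γ = 19.1/1.5414 = 12.4 ns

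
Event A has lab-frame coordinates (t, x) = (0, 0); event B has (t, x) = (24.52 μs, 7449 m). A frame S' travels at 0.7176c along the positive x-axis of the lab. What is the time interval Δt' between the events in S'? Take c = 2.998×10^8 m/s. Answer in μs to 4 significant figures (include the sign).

γ = 1/√(1 − 0.7176²) = 1.43584
Δt' = γ(Δt − vΔx/c²) = 1.43584 × (24.52 μs − 0.7176×7449 m / (2.998×10^8 m/s))
= 1.43584 × (6.69011 μs) = 9.606 μs

Δt' ≈ 9.606 μs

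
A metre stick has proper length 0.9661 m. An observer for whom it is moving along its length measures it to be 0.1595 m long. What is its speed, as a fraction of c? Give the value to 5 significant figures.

γ = L₀/L = 0.9661/0.1595 = 6.057053
β = √(1 − 1/γ²) = 0.98628

β ≈ 0.98628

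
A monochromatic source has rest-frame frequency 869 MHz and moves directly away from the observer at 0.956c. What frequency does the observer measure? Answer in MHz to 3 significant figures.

f_obs ≈ 130 MHz

Relativistic Doppler: f_obs = f_src √((1−β)/(1+β))
= 869 × √(0.044000/1.9560) = 869 × 0.14998 = 130 MHz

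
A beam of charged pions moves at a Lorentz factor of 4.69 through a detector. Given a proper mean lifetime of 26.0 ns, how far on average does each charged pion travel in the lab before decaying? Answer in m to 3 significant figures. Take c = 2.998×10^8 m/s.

d ≈ 35.7 m

β = √(1 − 1/γ²) = √(1 − 1/4.69²) = 0.97700
Dilated lifetime: Δt = γτ₀ = 4.69 × 26.0 ns = 121.94 ns
d = vΔt = 0.97700c × 121.94 ns = 2.9291×10^8 m/s × 1.2194×10^-7 s = 35.7 m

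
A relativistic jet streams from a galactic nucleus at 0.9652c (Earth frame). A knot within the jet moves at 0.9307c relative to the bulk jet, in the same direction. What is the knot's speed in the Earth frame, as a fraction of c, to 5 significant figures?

Relativistic velocity addition: u = (u' + v)/(1 + u'v/c²)
= (0.9307 + 0.9652)/(1 + 0.9307×0.9652) = 1.8959/1.898312 = 0.99873

u ≈ 0.99873c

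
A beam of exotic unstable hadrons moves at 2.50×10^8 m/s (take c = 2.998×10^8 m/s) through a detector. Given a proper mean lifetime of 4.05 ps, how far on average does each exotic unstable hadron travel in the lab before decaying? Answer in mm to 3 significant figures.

d ≈ 1.83 mm

β = v/c = 2.50×10^8 / 2.998×10^8 = 0.83389
γ = 1/√(1 − 0.83389²) = 1.8118
Dilated lifetime: Δt = γτ₀ = 1.8118 × 4.05 ps = 7.3379 ps
d = vΔt = 0.83389c × 7.3379 ps = 2.5000×10^8 m/s × 7.3379×10^-12 s = 1.83 mm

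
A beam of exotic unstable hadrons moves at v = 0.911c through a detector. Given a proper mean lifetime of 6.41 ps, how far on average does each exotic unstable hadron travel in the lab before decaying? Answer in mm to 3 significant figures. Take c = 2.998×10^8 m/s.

d ≈ 4.25 mm

γ = 1/√(1 − 0.911²) = 2.4248
Dilated lifetime: Δt = γτ₀ = 2.4248 × 6.41 ps = 15.543 ps
d = vΔt = 0.911c × 15.543 ps = 2.7312×10^8 m/s × 1.5543×10^-11 s = 4.25 mm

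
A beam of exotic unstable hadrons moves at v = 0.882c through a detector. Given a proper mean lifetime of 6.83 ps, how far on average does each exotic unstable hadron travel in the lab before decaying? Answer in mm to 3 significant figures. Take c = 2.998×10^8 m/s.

γ = 1/√(1 − 0.882²) = 2.1220
Dilated lifetime: Δt = γτ₀ = 2.1220 × 6.83 ps = 14.493 ps
d = vΔt = 0.882c × 14.493 ps = 2.6442×10^8 m/s × 1.4493×10^-11 s = 3.83 mm

d ≈ 3.83 mm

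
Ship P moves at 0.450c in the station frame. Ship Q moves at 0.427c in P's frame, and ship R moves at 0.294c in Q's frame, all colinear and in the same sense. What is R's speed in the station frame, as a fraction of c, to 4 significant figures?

u ≈ 0.8466c

Compose boost 2: (0.427 + 0.450)/(1 + 0.427×0.450) = 0.8770/1.19215 = 0.735646
Compose boost 3: (0.294 + 0.735646)/(1 + 0.294×0.735646) = 1.02965/1.21628 = 0.8466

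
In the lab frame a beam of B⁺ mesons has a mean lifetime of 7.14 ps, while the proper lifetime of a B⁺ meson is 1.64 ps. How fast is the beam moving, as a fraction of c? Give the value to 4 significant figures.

β ≈ 0.9733

γ = Δt/τ₀ = 7.14/1.64 = 4.35366
β = √(1 − 1/γ²) = √(1 − 1/4.35366²) = 0.9733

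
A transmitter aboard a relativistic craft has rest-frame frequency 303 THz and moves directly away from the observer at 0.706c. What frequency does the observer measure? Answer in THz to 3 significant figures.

f_obs ≈ 126 THz

Relativistic Doppler: f_obs = f_src √((1−β)/(1+β))
= 303 × √(0.29400/1.7060) = 303 × 0.41513 = 126 THz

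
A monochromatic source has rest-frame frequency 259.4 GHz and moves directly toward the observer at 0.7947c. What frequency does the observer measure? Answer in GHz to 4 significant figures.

f_obs ≈ 767.0 GHz

Relativistic Doppler: f_obs = f_src √((1+β)/(1−β))
= 259.4 × √(1.79470/0.205300) = 259.4 × 2.95666 = 767.0 GHz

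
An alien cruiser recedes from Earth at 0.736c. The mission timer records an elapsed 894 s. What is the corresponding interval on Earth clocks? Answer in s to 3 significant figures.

γ = 1/√(1 − 0.736²) = 1.4771
Time dilation: Δt = γτ₀ = 1.4771 × 894 s = 1320 s

Δt ≈ 1320 s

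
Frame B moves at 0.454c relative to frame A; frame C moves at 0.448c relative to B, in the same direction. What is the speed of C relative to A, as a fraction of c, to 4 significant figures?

u ≈ 0.7495c

Compose boost 2: (0.448 + 0.454)/(1 + 0.448×0.454) = 0.9020/1.20339 = 0.7495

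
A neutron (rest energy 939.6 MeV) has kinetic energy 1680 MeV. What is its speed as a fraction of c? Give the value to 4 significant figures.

β ≈ 0.9335

γ = 1 + K/(m₀c²) = 1 + 1680/939.6 = 2.78799
β = √(1 − 1/γ²) = 0.9335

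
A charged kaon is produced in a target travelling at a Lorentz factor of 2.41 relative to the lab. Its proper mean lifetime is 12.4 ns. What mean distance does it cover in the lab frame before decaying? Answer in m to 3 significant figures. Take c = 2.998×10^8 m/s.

d ≈ 8.15 m

β = √(1 − 1/γ²) = √(1 − 1/2.41²) = 0.90985
Dilated lifetime: Δt = γτ₀ = 2.41 × 12.4 ns = 29.884 ns
d = vΔt = 0.90985c × 29.884 ns = 2.7277×10^8 m/s × 2.9884×10^-8 s = 8.15 m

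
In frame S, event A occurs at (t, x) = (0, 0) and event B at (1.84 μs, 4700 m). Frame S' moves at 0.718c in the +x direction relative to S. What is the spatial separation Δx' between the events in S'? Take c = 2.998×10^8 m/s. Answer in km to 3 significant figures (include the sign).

γ = 1/√(1 − 0.718²) = 1.4367
Δx' = γ(Δx − vΔt) = 1.4367 × (4700 m − 0.718×(2.998×10^8 m/s)×1.84×10^-6 s)
= 1.4367 × (4303.9 m) = 6.18 km

Δx' ≈ 6.18 km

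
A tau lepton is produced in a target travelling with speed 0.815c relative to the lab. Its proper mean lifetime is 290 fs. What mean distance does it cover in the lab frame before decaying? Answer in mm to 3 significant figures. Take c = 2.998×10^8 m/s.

γ = 1/√(1 − 0.815²) = 1.7257
Dilated lifetime: Δt = γτ₀ = 1.7257 × 290 fs = 500.47 fs
d = vΔt = 0.815c × 500.47 fs = 2.4434×10^8 m/s × 5.0047×10^-13 s = 0.122 mm

d ≈ 0.122 mm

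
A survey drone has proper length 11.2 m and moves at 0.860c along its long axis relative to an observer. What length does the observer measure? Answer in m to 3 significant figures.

L ≈ 5.72 m

γ = 1/√(1 − 0.860²) = 1.9597
Length contraction: L = L₀/γ = 11.2/1.9597 = 5.72 m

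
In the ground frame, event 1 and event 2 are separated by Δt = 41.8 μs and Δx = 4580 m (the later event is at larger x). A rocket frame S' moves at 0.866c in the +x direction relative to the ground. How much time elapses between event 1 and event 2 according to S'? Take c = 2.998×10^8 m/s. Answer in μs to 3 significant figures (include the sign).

Δt' ≈ 57.1 μs

γ = 1/√(1 − 0.866²) = 1.9998
Δt' = γ(Δt − vΔx/c²) = 1.9998 × (41.8 μs − 0.866×4580 m / (2.998×10^8 m/s))
= 1.9998 × (28.570 μs) = 57.1 μs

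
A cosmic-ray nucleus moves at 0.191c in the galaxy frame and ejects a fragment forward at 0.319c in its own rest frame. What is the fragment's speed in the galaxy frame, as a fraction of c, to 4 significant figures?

u ≈ 0.4807c

Compose boost 2: (0.319 + 0.191)/(1 + 0.319×0.191) = 0.5100/1.06093 = 0.4807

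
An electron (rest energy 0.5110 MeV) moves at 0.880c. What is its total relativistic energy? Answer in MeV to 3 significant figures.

γ = 1/√(1 − 0.880²) = 2.1054
E = γm₀c² = 2.1054 × 0.5110 MeV = 1.08 MeV

E ≈ 1.08 MeV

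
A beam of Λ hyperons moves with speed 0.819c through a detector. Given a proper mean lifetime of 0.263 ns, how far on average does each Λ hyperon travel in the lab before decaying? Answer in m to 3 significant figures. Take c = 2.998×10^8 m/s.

γ = 1/√(1 − 0.819²) = 1.7428
Dilated lifetime: Δt = γτ₀ = 1.7428 × 0.263 ns = 0.45835 ns
d = vΔt = 0.819c × 0.45835 ns = 2.4554×10^8 m/s × 4.5835×10^-10 s = 0.113 m

d ≈ 0.113 m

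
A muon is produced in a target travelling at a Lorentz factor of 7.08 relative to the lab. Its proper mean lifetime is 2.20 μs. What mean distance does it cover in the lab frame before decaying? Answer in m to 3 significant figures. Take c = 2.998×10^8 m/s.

β = √(1 − 1/γ²) = √(1 − 1/7.08²) = 0.98997
Dilated lifetime: Δt = γτ₀ = 7.08 × 2.20 μs = 15.576 μs
d = vΔt = 0.98997c × 15.576 μs = 2.9679×10^8 m/s × 1.5576×10^-5 s = 4620 m

d ≈ 4620 m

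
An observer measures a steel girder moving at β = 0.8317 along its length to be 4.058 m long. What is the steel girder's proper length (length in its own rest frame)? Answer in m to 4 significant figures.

L₀ ≈ 7.309 m

γ = 1/√(1 − 0.8317²) = 1.80107
L₀ = γL = 1.80107 × 4.058 = 7.309 m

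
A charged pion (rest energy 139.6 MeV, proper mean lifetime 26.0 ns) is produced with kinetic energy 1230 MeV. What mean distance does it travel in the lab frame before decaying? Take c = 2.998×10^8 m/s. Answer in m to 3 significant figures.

γ = 1 + K/(m₀c²) = 1 + 1230/139.6 = 9.8109
β = √(1 − 1/γ²) = 0.99479
Dilated lifetime: γτ₀ = 9.8109 × 26.0 ns = 255.08 ns
d = βc·γτ₀ = 0.99479 × (2.998×10^8 m/s) × 2.5508×10^-7 s = 76.1 m

d ≈ 76.1 m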